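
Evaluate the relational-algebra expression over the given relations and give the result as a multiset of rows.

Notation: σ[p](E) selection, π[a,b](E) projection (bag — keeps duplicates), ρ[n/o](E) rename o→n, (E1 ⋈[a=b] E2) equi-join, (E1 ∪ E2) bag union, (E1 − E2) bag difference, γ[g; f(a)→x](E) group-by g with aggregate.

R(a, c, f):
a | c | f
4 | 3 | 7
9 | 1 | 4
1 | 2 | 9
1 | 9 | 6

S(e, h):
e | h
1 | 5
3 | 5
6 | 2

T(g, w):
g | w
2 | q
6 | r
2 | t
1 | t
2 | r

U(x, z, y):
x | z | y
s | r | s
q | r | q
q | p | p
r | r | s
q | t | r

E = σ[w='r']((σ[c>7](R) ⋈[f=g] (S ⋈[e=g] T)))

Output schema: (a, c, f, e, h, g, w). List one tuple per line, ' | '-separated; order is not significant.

Stepwise |·|:
  R → 4
  σ[c>7](R) → 1
  S → 3
  T → 5
  (S ⋈[e=g] T) → 2
  (σ[c>7](R) ⋈[f=g] (S ⋈[e=g] T)) → 1
  σ[w='r']((σ[c>7](R) ⋈[f=g] (S ⋈[e=g] T))) → 1

== RESULT ==
a | c | f | e | h | g | w
1 | 9 | 6 | 6 | 2 | 6 | r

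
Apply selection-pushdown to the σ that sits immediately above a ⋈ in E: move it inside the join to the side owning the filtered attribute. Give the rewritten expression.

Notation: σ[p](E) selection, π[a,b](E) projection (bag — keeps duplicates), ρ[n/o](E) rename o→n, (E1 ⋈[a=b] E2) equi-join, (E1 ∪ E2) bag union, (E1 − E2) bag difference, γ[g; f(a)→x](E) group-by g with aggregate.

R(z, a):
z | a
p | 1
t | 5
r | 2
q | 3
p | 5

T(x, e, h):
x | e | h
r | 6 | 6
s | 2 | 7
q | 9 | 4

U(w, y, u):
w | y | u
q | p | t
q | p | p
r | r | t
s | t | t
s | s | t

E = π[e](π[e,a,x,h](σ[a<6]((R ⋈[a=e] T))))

σ filters on a, owned by the left side.
E' = π[e](π[e,a,x,h]((σ[a<6](R) ⋈[a=e] T)))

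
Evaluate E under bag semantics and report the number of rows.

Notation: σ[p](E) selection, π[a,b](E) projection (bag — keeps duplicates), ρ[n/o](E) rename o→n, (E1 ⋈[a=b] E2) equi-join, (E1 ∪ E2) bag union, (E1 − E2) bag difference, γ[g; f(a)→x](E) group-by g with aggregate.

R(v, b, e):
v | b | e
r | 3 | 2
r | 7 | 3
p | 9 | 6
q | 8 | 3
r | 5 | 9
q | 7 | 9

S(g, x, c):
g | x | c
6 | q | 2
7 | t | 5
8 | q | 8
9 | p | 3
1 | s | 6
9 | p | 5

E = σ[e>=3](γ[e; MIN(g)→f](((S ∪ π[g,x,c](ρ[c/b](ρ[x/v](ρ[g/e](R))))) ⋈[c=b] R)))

Per-node cardinality:
  S → 6
  R → 6
  ρ[g/e](R) → 6
  ρ[x/v](ρ[g/e](R)) → 6
  ρ[c/b](ρ[x/v](ρ[g/e](R))) → 6
  π[g,x,c](ρ[c/b](ρ[x/v](ρ[g/e](R)))) → 6
  (S ∪ π[g,x,c](ρ[c/b](ρ[x/v](ρ[g/e](R))))) → 12
  R → 6
  ((S ∪ π[g,x,c](ρ[c/b](ρ[x/v](ρ[g/e](R))))) ⋈[c=b] R) → 12
  γ[e; MIN(g)→f](((S ∪ π[g,x,c](ρ[c/b](ρ[x/v](ρ[g/e](R))))) ⋈[c=b] R)) → 4
  σ[e>=3](γ[e; MIN(g)→f](((S ∪ π[g,x,c](ρ[c/b](ρ[x/v](ρ[g/e](R))))) ⋈[c=b] R))) → 3

|E| = 3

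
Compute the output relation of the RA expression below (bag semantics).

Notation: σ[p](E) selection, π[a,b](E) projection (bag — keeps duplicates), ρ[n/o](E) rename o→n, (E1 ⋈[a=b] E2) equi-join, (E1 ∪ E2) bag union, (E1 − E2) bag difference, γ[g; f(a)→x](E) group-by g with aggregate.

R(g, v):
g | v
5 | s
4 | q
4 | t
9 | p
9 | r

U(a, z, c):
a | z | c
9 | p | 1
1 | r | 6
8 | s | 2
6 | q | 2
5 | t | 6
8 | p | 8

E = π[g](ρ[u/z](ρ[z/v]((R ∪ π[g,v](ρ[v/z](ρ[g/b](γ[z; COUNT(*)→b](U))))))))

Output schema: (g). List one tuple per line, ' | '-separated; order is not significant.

Stepwise |·|:
  R → 5
  U → 6
  γ[z; COUNT(*)→b](U) → 5
  ρ[g/b](γ[z; COUNT(*)→b](U)) → 5
  ρ[v/z](ρ[g/b](γ[z; COUNT(*)→b](U))) → 5
  π[g,v](ρ[v/z](ρ[g/b](γ[z; COUNT(*)→b](U)))) → 5
  (R ∪ π[g,v](ρ[v/z](ρ[g/b](γ[z; COUNT(*)→b](U))))) → 10
  ρ[z/v]((R ∪ π[g,v](ρ[v/z](ρ[g/b](γ[z; COUNT(*)→b](U)))))) → 10
  ρ[u/z](ρ[z/v]((R ∪ π[g,v](ρ[v/z](ρ[g/b](γ[z; COUNT(*)→b](U))))))) → 10
  π[g](ρ[u/z](ρ[z/v]((R ∪ π[g,v](ρ[v/z](ρ[g/b](γ[z; COUNT(*)→b](U)))))))) → 10

== RESULT ==
g
1
1
1
1
2
4
4
5
9
9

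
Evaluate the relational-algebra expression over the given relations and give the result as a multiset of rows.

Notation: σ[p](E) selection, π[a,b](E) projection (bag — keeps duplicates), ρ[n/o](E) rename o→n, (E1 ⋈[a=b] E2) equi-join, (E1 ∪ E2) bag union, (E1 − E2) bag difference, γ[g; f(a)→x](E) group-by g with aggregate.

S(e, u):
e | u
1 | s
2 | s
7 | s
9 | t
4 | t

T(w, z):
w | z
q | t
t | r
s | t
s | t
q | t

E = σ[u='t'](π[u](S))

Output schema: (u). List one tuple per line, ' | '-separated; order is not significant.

Subexpression sizes:
  S → 5
  π[u](S) → 5
  σ[u='t'](π[u](S)) → 2

== RESULT ==
u
t
t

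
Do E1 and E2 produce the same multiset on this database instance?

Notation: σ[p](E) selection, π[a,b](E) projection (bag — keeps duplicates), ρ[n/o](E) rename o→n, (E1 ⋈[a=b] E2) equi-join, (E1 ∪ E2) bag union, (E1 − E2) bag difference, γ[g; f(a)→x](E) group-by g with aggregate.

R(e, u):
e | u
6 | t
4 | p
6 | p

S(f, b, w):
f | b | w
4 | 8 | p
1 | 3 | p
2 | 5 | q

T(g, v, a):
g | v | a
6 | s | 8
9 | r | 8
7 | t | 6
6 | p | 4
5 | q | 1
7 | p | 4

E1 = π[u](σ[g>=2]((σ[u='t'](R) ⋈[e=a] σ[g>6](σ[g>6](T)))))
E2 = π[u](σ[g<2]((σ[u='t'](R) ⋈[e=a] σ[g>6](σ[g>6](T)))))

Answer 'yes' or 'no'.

E1 stepwise |·|:
  R → 3
  σ[u='t'](R) → 1
  T → 6
  σ[g>6](T) → 3
  σ[g>6](σ[g>6](T)) → 3
  (σ[u='t'](R) ⋈[e=a] σ[g>6](σ[g>6](T))) → 1
  σ[g>=2]((σ[u='t'](R) ⋈[e=a] σ[g>6](σ[g>6](T)))) → 1
  π[u](σ[g>=2]((σ[u='t'](R) ⋈[e=a] σ[g>6](σ[g>6](T))))) → 1
E2 stepwise |·|:
  R → 3
  σ[u='t'](R) → 1
  T → 6
  σ[g>6](T) → 3
  σ[g>6](σ[g>6](T)) → 3
  (σ[u='t'](R) ⋈[e=a] σ[g>6](σ[g>6](T))) → 1
  σ[g<2]((σ[u='t'](R) ⋈[e=a] σ[g>6](σ[g>6](T)))) → 0
  π[u](σ[g<2]((σ[u='t'](R) ⋈[e=a] σ[g>6](σ[g>6](T))))) → 0

E1 result:
u
t
E2 result:
u
(0 rows)
Witness: ('t',) appears 1× in E1 but 0× in E2.

no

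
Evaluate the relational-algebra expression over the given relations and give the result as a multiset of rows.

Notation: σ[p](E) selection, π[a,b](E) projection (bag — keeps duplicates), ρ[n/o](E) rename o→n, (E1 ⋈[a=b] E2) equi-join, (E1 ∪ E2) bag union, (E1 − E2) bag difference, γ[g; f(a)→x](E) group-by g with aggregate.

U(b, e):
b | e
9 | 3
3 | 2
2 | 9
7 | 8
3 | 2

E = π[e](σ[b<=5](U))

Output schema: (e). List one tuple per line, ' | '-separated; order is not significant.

Subexpression sizes:
  U → 5
  σ[b<=5](U) → 3
  π[e](σ[b<=5](U)) → 3

== RESULT ==
e
2
2
9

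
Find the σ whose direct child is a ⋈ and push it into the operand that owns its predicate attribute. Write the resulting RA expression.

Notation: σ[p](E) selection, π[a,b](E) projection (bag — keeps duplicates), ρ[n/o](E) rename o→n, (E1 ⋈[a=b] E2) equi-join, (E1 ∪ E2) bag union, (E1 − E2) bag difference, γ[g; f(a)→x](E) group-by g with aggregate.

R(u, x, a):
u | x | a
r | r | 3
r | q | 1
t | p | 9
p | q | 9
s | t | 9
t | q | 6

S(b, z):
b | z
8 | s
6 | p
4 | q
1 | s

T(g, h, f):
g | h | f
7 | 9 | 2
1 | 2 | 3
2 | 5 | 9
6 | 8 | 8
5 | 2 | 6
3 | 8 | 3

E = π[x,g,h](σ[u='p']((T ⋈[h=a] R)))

σ filters on u, owned by the right side.
E' = π[x,g,h]((T ⋈[h=a] σ[u='p'](R)))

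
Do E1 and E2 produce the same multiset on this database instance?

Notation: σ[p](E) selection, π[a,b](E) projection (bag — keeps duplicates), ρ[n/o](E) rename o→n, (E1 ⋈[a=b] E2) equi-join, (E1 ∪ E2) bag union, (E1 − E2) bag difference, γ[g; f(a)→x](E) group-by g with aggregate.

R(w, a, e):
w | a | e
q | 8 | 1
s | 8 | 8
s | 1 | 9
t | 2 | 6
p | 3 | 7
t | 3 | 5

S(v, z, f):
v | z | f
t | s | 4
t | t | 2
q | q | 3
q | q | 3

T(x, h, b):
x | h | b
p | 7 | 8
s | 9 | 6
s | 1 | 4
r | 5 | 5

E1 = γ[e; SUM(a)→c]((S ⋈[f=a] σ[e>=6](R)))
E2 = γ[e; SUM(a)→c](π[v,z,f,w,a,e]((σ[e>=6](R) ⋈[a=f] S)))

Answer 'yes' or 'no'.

E1 per-node cardinality:
  S → 4
  R → 6
  σ[e>=6](R) → 4
  (S ⋈[f=a] σ[e>=6](R)) → 3
  γ[e; SUM(a)→c]((S ⋈[f=a] σ[e>=6](R))) → 2
E2 per-node cardinality:
  R → 6
  σ[e>=6](R) → 4
  S → 4
  (σ[e>=6](R) ⋈[a=f] S) → 3
  π[v,z,f,w,a,e]((σ[e>=6](R) ⋈[a=f] S)) → 3
  γ[e; SUM(a)→c](π[v,z,f,w,a,e]((σ[e>=6](R) ⋈[a=f] S))) → 2

E1 and E2 produce the same multiset:
e | c
6 | 2
7 | 6

yes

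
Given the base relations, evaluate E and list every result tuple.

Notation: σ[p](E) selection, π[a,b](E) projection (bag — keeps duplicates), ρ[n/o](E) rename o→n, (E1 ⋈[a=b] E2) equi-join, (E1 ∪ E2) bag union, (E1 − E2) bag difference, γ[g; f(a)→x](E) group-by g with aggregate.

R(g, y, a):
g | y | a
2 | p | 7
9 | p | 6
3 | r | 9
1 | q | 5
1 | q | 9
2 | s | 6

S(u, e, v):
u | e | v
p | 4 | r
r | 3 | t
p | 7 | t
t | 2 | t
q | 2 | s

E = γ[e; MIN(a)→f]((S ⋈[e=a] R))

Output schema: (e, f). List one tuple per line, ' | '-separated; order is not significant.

Stepwise |·|:
  S → 5
  R → 6
  (S ⋈[e=a] R) → 1
  γ[e; MIN(a)→f]((S ⋈[e=a] R)) → 1

== RESULT ==
e | f
7 | 7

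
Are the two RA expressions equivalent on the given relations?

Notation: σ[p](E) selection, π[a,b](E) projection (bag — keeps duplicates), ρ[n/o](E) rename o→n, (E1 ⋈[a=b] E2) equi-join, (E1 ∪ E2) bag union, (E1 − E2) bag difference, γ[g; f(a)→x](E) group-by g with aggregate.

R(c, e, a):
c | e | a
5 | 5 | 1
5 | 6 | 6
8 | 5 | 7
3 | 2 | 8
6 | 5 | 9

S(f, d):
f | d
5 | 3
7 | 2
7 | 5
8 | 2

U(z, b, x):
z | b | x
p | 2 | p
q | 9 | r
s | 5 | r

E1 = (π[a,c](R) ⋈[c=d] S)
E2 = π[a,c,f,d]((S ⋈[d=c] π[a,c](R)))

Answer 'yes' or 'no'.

E1 per-node cardinality:
  R → 5
  π[a,c](R) → 5
  S → 4
  (π[a,c](R) ⋈[c=d] S) → 3
E2 per-node cardinality:
  S → 4
  R → 5
  π[a,c](R) → 5
  (S ⋈[d=c] π[a,c](R)) → 3
  π[a,c,f,d]((S ⋈[d=c] π[a,c](R))) → 3

E1 and E2 produce the same multiset:
a | c | f | d
1 | 5 | 7 | 5
6 | 5 | 7 | 5
8 | 3 | 5 | 3

yes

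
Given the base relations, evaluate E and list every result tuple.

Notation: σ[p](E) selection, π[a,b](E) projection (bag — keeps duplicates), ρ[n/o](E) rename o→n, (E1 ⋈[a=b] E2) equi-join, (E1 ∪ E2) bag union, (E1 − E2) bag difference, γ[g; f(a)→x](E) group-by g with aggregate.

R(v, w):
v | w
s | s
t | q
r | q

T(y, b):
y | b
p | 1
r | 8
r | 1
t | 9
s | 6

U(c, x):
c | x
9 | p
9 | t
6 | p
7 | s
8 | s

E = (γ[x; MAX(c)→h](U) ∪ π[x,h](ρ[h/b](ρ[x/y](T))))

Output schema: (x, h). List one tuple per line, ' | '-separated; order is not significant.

Row counts bottom-up:
  U → 5
  γ[x; MAX(c)→h](U) → 3
  T → 5
  ρ[x/y](T) → 5
  ρ[h/b](ρ[x/y](T)) → 5
  π[x,h](ρ[h/b](ρ[x/y](T))) → 5
  (γ[x; MAX(c)→h](U) ∪ π[x,h](ρ[h/b](ρ[x/y](T)))) → 8

== RESULT ==
x | h
p | 1
p | 9
r | 1
r | 8
s | 6
s | 8
t | 9
t | 9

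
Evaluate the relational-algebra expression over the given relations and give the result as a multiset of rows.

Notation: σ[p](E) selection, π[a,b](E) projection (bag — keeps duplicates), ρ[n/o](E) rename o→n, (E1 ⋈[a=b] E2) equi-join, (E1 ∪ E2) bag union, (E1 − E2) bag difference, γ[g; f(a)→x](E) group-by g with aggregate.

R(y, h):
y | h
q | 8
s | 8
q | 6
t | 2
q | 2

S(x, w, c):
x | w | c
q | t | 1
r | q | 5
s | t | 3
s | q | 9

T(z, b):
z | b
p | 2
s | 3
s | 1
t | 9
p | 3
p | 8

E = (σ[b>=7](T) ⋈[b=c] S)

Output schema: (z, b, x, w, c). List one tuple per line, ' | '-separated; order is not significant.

Row counts bottom-up:
  T → 6
  σ[b>=7](T) → 2
  S → 4
  (σ[b>=7](T) ⋈[b=c] S) → 1

== RESULT ==
z | b | x | w | c
t | 9 | s | q | 9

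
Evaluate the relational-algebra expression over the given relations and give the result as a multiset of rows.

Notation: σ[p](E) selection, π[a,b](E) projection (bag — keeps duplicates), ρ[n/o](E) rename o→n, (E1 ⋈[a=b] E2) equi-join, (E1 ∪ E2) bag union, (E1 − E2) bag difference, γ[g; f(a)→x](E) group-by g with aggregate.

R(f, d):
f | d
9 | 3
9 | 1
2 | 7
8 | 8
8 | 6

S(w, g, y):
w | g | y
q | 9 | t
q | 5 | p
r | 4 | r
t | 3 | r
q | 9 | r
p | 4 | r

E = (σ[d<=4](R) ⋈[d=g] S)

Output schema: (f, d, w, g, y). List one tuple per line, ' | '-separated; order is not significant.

Stepwise |·|:
  R → 5
  σ[d<=4](R) → 2
  S → 6
  (σ[d<=4](R) ⋈[d=g] S) → 1

== RESULT ==
f | d | w | g | y
9 | 3 | t | 3 | r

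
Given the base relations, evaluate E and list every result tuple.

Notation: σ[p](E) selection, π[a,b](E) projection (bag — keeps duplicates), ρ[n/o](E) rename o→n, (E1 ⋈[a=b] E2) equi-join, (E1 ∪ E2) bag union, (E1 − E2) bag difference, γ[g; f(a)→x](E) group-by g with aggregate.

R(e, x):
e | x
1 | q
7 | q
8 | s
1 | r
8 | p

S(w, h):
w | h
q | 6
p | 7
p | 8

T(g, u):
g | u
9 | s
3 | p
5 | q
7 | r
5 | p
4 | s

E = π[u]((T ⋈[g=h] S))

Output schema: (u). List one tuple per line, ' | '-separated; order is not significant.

Subexpression sizes:
  T → 6
  S → 3
  (T ⋈[g=h] S) → 1
  π[u]((T ⋈[g=h] S)) → 1

== RESULT ==
u
r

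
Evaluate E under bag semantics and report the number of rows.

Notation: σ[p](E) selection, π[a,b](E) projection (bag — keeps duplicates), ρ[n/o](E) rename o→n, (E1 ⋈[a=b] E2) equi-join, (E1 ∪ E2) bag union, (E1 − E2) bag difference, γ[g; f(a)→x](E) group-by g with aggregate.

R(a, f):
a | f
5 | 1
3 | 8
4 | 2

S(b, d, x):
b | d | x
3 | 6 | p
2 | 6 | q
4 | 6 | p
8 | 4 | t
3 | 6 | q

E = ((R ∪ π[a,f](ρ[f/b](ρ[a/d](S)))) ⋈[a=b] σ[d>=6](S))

Row counts bottom-up:
  R → 3
  S → 5
  ρ[a/d](S) → 5
  ρ[f/b](ρ[a/d](S)) → 5
  π[a,f](ρ[f/b](ρ[a/d](S))) → 5
  (R ∪ π[a,f](ρ[f/b](ρ[a/d](S)))) → 8
  S → 5
  σ[d>=6](S) → 4
  ((R ∪ π[a,f](ρ[f/b](ρ[a/d](S)))) ⋈[a=b] σ[d>=6](S)) → 4

|E| = 4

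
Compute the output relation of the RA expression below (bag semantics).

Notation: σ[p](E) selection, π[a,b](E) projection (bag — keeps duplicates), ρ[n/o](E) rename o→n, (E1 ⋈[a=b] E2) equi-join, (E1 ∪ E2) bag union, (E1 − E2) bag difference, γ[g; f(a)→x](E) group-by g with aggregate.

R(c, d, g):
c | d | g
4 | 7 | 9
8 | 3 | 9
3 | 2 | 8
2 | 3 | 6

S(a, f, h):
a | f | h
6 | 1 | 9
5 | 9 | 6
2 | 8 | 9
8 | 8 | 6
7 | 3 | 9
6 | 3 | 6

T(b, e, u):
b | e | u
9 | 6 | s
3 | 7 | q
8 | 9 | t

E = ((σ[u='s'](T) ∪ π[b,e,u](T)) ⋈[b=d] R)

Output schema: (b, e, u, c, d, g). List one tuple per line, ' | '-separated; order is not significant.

Subexpression sizes:
  T → 3
  σ[u='s'](T) → 1
  T → 3
  π[b,e,u](T) → 3
  (σ[u='s'](T) ∪ π[b,e,u](T)) → 4
  R → 4
  ((σ[u='s'](T) ∪ π[b,e,u](T)) ⋈[b=d] R) → 2

== RESULT ==
b | e | u | c | d | g
3 | 7 | q | 2 | 3 | 6
3 | 7 | q | 8 | 3 | 9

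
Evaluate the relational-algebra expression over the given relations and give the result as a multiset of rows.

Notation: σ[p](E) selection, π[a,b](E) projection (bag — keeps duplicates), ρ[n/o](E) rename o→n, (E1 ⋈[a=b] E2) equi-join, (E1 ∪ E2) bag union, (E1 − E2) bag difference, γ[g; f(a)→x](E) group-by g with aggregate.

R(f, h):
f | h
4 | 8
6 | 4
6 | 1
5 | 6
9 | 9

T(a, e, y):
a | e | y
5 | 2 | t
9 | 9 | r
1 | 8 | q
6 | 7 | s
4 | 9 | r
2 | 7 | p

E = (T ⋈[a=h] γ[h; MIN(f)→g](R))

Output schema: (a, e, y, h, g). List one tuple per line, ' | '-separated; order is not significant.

Per-node cardinality:
  T → 6
  R → 5
  γ[h; MIN(f)→g](R) → 5
  (T ⋈[a=h] γ[h; MIN(f)→g](R)) → 4

== RESULT ==
a | e | y | h | g
1 | 8 | q | 1 | 6
4 | 9 | r | 4 | 6
6 | 7 | s | 6 | 5
9 | 9 | r | 9 | 9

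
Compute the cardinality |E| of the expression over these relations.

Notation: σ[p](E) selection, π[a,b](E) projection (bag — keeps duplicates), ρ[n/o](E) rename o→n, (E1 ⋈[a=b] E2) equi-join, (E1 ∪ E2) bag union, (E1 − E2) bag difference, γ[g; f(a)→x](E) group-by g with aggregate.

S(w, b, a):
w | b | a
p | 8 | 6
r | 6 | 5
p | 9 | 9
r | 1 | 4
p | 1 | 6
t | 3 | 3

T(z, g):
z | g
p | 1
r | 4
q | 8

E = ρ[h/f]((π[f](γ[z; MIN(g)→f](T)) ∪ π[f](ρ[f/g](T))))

Per-node cardinality:
  T → 3
  γ[z; MIN(g)→f](T) → 3
  π[f](γ[z; MIN(g)→f](T)) → 3
  T → 3
  ρ[f/g](T) → 3
  π[f](ρ[f/g](T)) → 3
  (π[f](γ[z; MIN(g)→f](T)) ∪ π[f](ρ[f/g](T))) → 6
  ρ[h/f]((π[f](γ[z; MIN(g)→f](T)) ∪ π[f](ρ[f/g](T)))) → 6

|E| = 6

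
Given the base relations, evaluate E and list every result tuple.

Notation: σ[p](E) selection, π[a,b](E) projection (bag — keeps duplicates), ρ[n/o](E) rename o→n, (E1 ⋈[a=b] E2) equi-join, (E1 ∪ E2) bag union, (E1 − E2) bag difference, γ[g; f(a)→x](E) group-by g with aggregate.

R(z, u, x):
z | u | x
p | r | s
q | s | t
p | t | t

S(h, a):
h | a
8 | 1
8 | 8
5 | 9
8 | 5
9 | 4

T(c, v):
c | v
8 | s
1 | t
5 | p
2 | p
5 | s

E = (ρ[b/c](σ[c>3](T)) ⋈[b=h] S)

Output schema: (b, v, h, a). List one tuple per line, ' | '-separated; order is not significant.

Subexpression sizes:
  T → 5
  σ[c>3](T) → 3
  ρ[b/c](σ[c>3](T)) → 3
  S → 5
  (ρ[b/c](σ[c>3](T)) ⋈[b=h] S) → 5

== RESULT ==
b | v | h | a
5 | p | 5 | 9
5 | s | 5 | 9
8 | s | 8 | 1
8 | s | 8 | 5
8 | s | 8 | 8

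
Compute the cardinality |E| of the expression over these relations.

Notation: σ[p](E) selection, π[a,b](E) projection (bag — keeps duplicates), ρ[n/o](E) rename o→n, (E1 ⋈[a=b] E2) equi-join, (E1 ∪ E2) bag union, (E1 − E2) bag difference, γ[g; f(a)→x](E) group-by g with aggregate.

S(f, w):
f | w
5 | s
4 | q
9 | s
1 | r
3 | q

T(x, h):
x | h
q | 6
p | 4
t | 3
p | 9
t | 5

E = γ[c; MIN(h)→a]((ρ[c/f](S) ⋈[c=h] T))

Per-node cardinality:
  S → 5
  ρ[c/f](S) → 5
  T → 5
  (ρ[c/f](S) ⋈[c=h] T) → 4
  γ[c; MIN(h)→a]((ρ[c/f](S) ⋈[c=h] T)) → 4

|E| = 4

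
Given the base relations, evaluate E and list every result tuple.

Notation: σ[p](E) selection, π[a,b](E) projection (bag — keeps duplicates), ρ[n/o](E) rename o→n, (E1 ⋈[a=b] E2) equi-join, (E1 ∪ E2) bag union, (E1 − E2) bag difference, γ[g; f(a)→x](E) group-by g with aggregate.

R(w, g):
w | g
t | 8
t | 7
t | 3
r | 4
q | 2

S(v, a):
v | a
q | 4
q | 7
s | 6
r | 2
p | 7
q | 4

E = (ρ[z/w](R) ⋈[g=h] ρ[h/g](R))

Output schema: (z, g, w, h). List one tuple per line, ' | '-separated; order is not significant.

Subexpression sizes:
  R → 5
  ρ[z/w](R) → 5
  R → 5
  ρ[h/g](R) → 5
  (ρ[z/w](R) ⋈[g=h] ρ[h/g](R)) → 5

== RESULT ==
z | g | w | h
q | 2 | q | 2
r | 4 | r | 4
t | 3 | t | 3
t | 7 | t | 7
t | 8 | t | 8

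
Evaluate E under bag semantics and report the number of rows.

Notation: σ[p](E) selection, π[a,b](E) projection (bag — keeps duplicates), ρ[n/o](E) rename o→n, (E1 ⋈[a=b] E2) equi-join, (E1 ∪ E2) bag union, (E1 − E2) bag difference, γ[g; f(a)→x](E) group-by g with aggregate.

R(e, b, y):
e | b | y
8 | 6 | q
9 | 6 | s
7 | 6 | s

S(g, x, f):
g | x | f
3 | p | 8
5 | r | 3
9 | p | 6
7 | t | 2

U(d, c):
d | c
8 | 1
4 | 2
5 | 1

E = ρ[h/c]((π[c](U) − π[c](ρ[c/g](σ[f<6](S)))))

Row counts bottom-up:
  U → 3
  π[c](U) → 3
  S → 4
  σ[f<6](S) → 2
  ρ[c/g](σ[f<6](S)) → 2
  π[c](ρ[c/g](σ[f<6](S))) → 2
  (π[c](U) − π[c](ρ[c/g](σ[f<6](S)))) → 3
  ρ[h/c]((π[c](U) − π[c](ρ[c/g](σ[f<6](S))))) → 3

|E| = 3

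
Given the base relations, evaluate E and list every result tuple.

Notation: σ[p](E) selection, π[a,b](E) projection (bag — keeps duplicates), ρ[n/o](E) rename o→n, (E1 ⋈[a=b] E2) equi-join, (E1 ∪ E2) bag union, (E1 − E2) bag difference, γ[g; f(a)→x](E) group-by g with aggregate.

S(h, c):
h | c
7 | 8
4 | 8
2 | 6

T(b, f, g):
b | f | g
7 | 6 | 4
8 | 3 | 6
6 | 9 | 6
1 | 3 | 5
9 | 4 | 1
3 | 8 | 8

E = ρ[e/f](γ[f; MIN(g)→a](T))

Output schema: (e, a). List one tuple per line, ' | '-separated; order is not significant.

Row counts bottom-up:
  T → 6
  γ[f; MIN(g)→a](T) → 5
  ρ[e/f](γ[f; MIN(g)→a](T)) → 5

== RESULT ==
e | a
3 | 5
4 | 1
6 | 4
8 | 8
9 | 6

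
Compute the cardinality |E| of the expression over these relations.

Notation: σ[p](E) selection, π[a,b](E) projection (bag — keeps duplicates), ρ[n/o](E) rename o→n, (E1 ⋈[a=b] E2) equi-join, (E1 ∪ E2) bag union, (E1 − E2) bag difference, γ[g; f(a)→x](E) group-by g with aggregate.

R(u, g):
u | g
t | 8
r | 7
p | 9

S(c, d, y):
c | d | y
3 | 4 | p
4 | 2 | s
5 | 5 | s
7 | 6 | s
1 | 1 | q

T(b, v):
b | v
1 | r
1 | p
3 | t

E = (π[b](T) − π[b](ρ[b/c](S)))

Per-node cardinality:
  T → 3
  π[b](T) → 3
  S → 5
  ρ[b/c](S) → 5
  π[b](ρ[b/c](S)) → 5
  (π[b](T) − π[b](ρ[b/c](S))) → 1

|E| = 1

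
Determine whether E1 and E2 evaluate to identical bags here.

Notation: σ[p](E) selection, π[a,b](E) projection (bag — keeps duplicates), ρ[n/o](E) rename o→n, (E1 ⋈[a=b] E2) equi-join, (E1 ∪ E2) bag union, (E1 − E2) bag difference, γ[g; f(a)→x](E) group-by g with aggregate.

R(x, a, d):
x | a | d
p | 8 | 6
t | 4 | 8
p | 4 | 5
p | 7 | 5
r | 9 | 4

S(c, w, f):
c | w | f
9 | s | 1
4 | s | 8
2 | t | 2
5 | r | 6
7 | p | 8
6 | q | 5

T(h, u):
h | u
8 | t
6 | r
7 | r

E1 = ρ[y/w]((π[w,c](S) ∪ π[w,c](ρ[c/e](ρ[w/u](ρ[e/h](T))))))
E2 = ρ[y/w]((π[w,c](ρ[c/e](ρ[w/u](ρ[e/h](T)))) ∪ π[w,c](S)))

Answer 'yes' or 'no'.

E1 row counts bottom-up:
  S → 6
  π[w,c](S) → 6
  T → 3
  ρ[e/h](T) → 3
  ρ[w/u](ρ[e/h](T)) → 3
  ρ[c/e](ρ[w/u](ρ[e/h](T))) → 3
  π[w,c](ρ[c/e](ρ[w/u](ρ[e/h](T)))) → 3
  (π[w,c](S) ∪ π[w,c](ρ[c/e](ρ[w/u](ρ[e/h](T))))) → 9
  ρ[y/w]((π[w,c](S) ∪ π[w,c](ρ[c/e](ρ[w/u](ρ[e/h](T)))))) → 9
E2 row counts bottom-up:
  T → 3
  ρ[e/h](T) → 3
  ρ[w/u](ρ[e/h](T)) → 3
  ρ[c/e](ρ[w/u](ρ[e/h](T))) → 3
  π[w,c](ρ[c/e](ρ[w/u](ρ[e/h](T)))) → 3
  S → 6
  π[w,c](S) → 6
  (π[w,c](ρ[c/e](ρ[w/u](ρ[e/h](T)))) ∪ π[w,c](S)) → 9
  ρ[y/w]((π[w,c](ρ[c/e](ρ[w/u](ρ[e/h](T)))) ∪ π[w,c](S))) → 9

E1 and E2 produce the same multiset:
y | c
p | 7
q | 6
r | 5
r | 6
r | 7
s | 4
s | 9
t | 2
t | 8

yes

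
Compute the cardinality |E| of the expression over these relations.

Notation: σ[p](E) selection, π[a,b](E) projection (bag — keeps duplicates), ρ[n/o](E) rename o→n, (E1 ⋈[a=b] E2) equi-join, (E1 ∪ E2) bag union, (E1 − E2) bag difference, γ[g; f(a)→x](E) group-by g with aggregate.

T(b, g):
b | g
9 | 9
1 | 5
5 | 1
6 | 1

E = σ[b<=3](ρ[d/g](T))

Subexpression sizes:
  T → 4
  ρ[d/g](T) → 4
  σ[b<=3](ρ[d/g](T)) → 1

|E| = 1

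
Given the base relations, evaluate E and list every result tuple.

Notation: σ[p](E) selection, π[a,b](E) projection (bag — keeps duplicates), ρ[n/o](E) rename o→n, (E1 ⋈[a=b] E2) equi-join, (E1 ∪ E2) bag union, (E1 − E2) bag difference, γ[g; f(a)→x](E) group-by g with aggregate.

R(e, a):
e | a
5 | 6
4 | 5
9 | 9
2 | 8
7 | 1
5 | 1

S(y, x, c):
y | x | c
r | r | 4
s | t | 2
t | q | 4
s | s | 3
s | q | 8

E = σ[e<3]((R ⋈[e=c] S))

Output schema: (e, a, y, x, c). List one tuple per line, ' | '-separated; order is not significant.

Per-node cardinality:
  R → 6
  S → 5
  (R ⋈[e=c] S) → 3
  σ[e<3]((R ⋈[e=c] S)) → 1

== RESULT ==
e | a | y | x | c
2 | 8 | s | t | 2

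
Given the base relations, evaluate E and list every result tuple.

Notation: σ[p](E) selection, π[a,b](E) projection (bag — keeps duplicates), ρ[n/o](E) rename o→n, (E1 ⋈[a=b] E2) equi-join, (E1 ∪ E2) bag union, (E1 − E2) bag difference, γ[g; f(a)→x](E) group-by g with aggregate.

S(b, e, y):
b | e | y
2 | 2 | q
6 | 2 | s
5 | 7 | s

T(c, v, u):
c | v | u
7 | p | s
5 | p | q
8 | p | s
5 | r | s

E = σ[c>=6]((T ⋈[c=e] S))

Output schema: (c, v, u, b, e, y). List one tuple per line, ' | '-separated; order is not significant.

Subexpression sizes:
  T → 4
  S → 3
  (T ⋈[c=e] S) → 1
  σ[c>=6]((T ⋈[c=e] S)) → 1

== RESULT ==
c | v | u | b | e | y
7 | p | s | 5 | 7 | s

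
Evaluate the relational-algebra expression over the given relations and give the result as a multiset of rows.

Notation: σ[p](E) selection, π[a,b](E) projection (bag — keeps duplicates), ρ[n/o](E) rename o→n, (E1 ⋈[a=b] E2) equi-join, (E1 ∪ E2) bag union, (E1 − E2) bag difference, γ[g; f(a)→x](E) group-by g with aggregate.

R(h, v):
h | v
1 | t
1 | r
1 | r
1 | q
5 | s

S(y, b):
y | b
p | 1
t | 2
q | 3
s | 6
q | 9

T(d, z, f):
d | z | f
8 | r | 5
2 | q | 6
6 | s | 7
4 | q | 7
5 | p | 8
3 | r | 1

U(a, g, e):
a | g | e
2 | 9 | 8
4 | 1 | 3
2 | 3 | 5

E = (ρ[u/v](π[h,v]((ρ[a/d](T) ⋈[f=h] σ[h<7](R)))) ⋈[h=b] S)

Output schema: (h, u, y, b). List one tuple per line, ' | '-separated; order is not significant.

Row counts bottom-up:
  T → 6
  ρ[a/d](T) → 6
  R → 5
  σ[h<7](R) → 5
  (ρ[a/d](T) ⋈[f=h] σ[h<7](R)) → 5
  π[h,v]((ρ[a/d](T) ⋈[f=h] σ[h<7](R))) → 5
  ρ[u/v](π[h,v]((ρ[a/d](T) ⋈[f=h] σ[h<7](R)))) → 5
  S → 5
  (ρ[u/v](π[h,v]((ρ[a/d](T) ⋈[f=h] σ[h<7](R)))) ⋈[h=b] S) → 4

== RESULT ==
h | u | y | b
1 | q | p | 1
1 | r | p | 1
1 | r | p | 1
1 | t | p | 1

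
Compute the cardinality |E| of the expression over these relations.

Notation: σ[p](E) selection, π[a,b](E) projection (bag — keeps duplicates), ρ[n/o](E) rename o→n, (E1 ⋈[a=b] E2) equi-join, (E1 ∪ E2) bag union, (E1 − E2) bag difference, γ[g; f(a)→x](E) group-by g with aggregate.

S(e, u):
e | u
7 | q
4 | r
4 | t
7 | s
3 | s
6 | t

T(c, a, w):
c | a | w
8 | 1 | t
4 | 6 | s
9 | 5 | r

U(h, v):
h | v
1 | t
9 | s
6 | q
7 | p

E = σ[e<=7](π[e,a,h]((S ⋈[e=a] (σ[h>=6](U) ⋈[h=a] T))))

Stepwise |·|:
  S → 6
  U → 4
  σ[h>=6](U) → 3
  T → 3
  (σ[h>=6](U) ⋈[h=a] T) → 1
  (S ⋈[e=a] (σ[h>=6](U) ⋈[h=a] T)) → 1
  π[e,a,h]((S ⋈[e=a] (σ[h>=6](U) ⋈[h=a] T))) → 1
  σ[e<=7](π[e,a,h]((S ⋈[e=a] (σ[h>=6](U) ⋈[h=a] T)))) → 1

|E| = 1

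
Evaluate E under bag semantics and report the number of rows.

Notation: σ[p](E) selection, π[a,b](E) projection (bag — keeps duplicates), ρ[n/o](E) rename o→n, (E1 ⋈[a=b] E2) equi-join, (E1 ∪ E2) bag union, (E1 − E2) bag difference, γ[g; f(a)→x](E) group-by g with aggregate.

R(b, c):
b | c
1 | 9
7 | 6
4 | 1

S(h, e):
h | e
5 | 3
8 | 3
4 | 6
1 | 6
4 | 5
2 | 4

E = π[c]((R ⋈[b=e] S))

Row counts bottom-up:
  R → 3
  S → 6
  (R ⋈[b=e] S) → 1
  π[c]((R ⋈[b=e] S)) → 1

|E| = 1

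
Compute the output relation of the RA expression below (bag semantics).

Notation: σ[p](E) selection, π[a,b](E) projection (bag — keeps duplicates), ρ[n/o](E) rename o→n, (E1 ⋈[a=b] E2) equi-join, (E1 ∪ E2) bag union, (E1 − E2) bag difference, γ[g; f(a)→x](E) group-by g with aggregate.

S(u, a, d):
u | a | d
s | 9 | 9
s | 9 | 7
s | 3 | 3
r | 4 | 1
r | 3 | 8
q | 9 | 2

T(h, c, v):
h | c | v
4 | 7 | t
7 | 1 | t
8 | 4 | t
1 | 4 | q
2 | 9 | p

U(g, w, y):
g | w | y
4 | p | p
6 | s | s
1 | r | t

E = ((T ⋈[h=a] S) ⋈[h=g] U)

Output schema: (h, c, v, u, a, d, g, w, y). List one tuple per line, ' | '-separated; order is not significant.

Stepwise |·|:
  T → 5
  S → 6
  (T ⋈[h=a] S) → 1
  U → 3
  ((T ⋈[h=a] S) ⋈[h=g] U) → 1

== RESULT ==
h | c | v | u | a | d | g | w | y
4 | 7 | t | r | 4 | 1 | 4 | p | p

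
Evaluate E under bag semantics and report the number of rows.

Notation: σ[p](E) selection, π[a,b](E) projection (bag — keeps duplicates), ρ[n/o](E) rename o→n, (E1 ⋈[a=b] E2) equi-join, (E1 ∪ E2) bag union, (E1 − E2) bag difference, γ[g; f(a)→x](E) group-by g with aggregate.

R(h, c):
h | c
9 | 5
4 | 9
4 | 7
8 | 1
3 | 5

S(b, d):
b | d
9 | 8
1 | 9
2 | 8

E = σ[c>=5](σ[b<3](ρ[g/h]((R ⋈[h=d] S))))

Row counts bottom-up:
  R → 5
  S → 3
  (R ⋈[h=d] S) → 3
  ρ[g/h]((R ⋈[h=d] S)) → 3
  σ[b<3](ρ[g/h]((R ⋈[h=d] S))) → 2
  σ[c>=5](σ[b<3](ρ[g/h]((R ⋈[h=d] S)))) → 1

|E| = 1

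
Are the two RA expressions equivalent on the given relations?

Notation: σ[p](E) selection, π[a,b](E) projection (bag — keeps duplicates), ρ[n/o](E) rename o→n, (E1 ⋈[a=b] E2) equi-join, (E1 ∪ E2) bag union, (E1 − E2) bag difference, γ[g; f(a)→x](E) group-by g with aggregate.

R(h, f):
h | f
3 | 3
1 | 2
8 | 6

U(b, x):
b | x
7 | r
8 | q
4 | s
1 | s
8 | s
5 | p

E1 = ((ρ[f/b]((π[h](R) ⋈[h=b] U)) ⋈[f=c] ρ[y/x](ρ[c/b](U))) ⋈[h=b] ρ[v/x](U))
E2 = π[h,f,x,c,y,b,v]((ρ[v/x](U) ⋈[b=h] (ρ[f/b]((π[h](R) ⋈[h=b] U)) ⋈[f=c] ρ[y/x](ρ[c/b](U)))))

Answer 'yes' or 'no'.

E1 per-node cardinality:
  R → 3
  π[h](R) → 3
  U → 6
  (π[h](R) ⋈[h=b] U) → 3
  ρ[f/b]((π[h](R) ⋈[h=b] U)) → 3
  U → 6
  ρ[c/b](U) → 6
  ρ[y/x](ρ[c/b](U)) → 6
  (ρ[f/b]((π[h](R) ⋈[h=b] U)) ⋈[f=c] ρ[y/x](ρ[c/b](U))) → 5
  U → 6
  ρ[v/x](U) → 6
  ((ρ[f/b]((π[h](R) ⋈[h=b] U)) ⋈[f=c] ρ[y/x](ρ[c/b](U))) ⋈[h=b] ρ[v/x](U)) → 9
E2 per-node cardinality:
  U → 6
  ρ[v/x](U) → 6
  R → 3
  π[h](R) → 3
  U → 6
  (π[h](R) ⋈[h=b] U) → 3
  ρ[f/b]((π[h](R) ⋈[h=b] U)) → 3
  U → 6
  ρ[c/b](U) → 6
  ρ[y/x](ρ[c/b](U)) → 6
  (ρ[f/b]((π[h](R) ⋈[h=b] U)) ⋈[f=c] ρ[y/x](ρ[c/b](U))) → 5
  (ρ[v/x](U) ⋈[b=h] (ρ[f/b]((π[h](R) ⋈[h=b] U)) ⋈[f=c] ρ[y/x](ρ[c/b](U)))) → 9
  π[h,f,x,c,y,b,v]((ρ[v/x](U) ⋈[b=h] (ρ[f/b]((π[h](R) ⋈[h=b] U)) ⋈[f=c] ρ[y/x](ρ[c/b](U))))) → 9

E1 and E2 produce the same multiset:
h | f | x | c | y | b | v
1 | 1 | s | 1 | s | 1 | s
8 | 8 | q | 8 | q | 8 | q
8 | 8 | q | 8 | q | 8 | s
8 | 8 | q | 8 | s | 8 | q
8 | 8 | q | 8 | s | 8 | s
8 | 8 | s | 8 | q | 8 | q
8 | 8 | s | 8 | q | 8 | s
8 | 8 | s | 8 | s | 8 | q
8 | 8 | s | 8 | s | 8 | s

yes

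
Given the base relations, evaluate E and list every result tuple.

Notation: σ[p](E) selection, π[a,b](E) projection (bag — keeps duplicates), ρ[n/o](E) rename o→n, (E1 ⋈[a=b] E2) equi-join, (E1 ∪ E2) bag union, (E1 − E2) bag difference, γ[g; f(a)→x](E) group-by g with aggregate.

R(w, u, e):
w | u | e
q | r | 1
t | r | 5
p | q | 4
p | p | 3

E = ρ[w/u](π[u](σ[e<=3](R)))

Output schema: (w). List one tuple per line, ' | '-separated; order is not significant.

Per-node cardinality:
  R → 4
  σ[e<=3](R) → 2
  π[u](σ[e<=3](R)) → 2
  ρ[w/u](π[u](σ[e<=3](R))) → 2

== RESULT ==
w
p
r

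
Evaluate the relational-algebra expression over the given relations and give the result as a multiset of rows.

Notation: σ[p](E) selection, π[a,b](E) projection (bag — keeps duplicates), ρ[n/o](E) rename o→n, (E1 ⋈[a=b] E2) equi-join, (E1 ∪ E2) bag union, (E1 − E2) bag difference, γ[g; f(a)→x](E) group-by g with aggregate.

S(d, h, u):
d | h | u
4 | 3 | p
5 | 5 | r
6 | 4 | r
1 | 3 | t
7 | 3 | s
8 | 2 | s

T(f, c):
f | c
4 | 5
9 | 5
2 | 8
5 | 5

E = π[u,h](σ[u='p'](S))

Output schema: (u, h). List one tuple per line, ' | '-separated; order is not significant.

Row counts bottom-up:
  S → 6
  σ[u='p'](S) → 1
  π[u,h](σ[u='p'](S)) → 1

== RESULT ==
u | h
p | 3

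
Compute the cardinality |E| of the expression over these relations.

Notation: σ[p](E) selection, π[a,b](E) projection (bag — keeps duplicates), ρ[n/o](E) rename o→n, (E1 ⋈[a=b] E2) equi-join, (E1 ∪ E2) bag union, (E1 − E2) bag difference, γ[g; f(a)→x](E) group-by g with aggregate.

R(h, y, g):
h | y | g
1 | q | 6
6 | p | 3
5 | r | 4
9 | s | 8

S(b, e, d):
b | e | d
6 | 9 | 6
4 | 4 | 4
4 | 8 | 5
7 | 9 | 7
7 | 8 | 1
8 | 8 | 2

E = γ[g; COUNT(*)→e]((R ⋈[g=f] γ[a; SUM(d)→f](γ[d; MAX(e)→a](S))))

Row counts bottom-up:
  R → 4
  S → 6
  γ[d; MAX(e)→a](S) → 6
  γ[a; SUM(d)→f](γ[d; MAX(e)→a](S)) → 3
  (R ⋈[g=f] γ[a; SUM(d)→f](γ[d; MAX(e)→a](S))) → 2
  γ[g; COUNT(*)→e]((R ⋈[g=f] γ[a; SUM(d)→f](γ[d; MAX(e)→a](S)))) → 2

|E| = 2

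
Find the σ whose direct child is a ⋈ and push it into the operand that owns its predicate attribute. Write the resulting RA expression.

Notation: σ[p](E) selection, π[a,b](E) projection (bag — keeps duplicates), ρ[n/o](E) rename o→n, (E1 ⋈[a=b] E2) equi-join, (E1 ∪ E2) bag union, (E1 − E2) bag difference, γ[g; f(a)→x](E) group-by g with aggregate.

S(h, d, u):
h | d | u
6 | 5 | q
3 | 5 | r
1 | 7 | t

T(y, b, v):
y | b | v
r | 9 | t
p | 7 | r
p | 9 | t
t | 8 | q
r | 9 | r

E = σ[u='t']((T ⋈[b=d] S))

σ filters on u, owned by the right side.
E' = (T ⋈[b=d] σ[u='t'](S))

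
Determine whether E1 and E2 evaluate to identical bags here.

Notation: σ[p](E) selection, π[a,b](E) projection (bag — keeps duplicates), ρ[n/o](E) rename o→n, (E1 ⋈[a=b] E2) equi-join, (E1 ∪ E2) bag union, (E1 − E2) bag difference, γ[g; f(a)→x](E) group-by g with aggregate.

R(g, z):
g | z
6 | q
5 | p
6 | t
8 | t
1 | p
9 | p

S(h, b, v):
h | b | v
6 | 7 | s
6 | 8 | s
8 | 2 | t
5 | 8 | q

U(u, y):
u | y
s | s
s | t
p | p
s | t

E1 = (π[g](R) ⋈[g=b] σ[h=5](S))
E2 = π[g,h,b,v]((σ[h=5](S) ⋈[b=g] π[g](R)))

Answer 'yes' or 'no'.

E1 stepwise |·|:
  R → 6
  π[g](R) → 6
  S → 4
  σ[h=5](S) → 1
  (π[g](R) ⋈[g=b] σ[h=5](S)) → 1
E2 stepwise |·|:
  S → 4
  σ[h=5](S) → 1
  R → 6
  π[g](R) → 6
  (σ[h=5](S) ⋈[b=g] π[g](R)) → 1
  π[g,h,b,v]((σ[h=5](S) ⋈[b=g] π[g](R))) → 1

E1 and E2 produce the same multiset:
g | h | b | v
8 | 5 | 8 | q

yes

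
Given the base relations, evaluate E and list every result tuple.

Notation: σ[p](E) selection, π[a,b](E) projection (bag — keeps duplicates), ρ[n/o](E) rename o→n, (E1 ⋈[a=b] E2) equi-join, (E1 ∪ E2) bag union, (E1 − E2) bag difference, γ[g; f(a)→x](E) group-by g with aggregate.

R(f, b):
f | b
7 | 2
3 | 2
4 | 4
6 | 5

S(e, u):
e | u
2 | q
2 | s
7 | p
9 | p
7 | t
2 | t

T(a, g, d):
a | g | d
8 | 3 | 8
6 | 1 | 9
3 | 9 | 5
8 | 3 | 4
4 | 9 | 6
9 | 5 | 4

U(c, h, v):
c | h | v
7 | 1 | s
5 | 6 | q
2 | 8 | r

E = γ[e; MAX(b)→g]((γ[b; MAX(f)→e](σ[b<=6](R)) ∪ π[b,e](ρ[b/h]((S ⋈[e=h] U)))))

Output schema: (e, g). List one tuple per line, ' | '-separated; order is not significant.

Subexpression sizes:
  R → 4
  σ[b<=6](R) → 4
  γ[b; MAX(f)→e](σ[b<=6](R)) → 3
  S → 6
  U → 3
  (S ⋈[e=h] U) → 0
  ρ[b/h]((S ⋈[e=h] U)) → 0
  π[b,e](ρ[b/h]((S ⋈[e=h] U))) → 0
  (γ[b; MAX(f)→e](σ[b<=6](R)) ∪ π[b,e](ρ[b/h]((S ⋈[e=h] U)))) → 3
  γ[e; MAX(b)→g]((γ[b; MAX(f)→e](σ[b<=6](R)) ∪ π[b,e](ρ[b/h]((S ⋈[e=h] U))))) → 3

== RESULT ==
e | g
4 | 4
6 | 5
7 | 2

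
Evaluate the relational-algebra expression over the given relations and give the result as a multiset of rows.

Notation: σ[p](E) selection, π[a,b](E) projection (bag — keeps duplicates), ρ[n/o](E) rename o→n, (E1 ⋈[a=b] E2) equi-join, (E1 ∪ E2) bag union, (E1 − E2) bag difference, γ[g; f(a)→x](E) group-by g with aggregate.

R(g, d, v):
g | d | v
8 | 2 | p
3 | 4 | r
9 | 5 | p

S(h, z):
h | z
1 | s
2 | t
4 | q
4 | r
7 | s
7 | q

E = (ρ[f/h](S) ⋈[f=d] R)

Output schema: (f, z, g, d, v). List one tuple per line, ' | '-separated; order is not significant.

Subexpression sizes:
  S → 6
  ρ[f/h](S) → 6
  R → 3
  (ρ[f/h](S) ⋈[f=d] R) → 3

== RESULT ==
f | z | g | d | v
2 | t | 8 | 2 | p
4 | q | 3 | 4 | r
4 | r | 3 | 4 | r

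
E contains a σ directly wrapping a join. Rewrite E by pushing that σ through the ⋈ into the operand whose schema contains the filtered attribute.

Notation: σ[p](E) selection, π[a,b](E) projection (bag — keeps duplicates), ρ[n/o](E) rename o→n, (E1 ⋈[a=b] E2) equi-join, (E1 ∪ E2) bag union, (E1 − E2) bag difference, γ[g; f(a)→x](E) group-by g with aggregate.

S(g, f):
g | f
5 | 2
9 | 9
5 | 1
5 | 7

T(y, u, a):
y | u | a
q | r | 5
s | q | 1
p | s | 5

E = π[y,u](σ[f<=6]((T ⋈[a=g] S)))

σ filters on f, owned by the right side.
E' = π[y,u]((T ⋈[a=g] σ[f<=6](S)))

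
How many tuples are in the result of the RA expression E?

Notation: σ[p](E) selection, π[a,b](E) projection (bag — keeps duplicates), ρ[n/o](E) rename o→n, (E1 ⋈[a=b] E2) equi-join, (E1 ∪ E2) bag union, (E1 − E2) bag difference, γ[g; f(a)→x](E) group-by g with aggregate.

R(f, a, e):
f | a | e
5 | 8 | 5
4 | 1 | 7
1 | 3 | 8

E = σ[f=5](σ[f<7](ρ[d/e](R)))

Stepwise |·|:
  R → 3
  ρ[d/e](R) → 3
  σ[f<7](ρ[d/e](R)) → 3
  σ[f=5](σ[f<7](ρ[d/e](R))) → 1

|E| = 1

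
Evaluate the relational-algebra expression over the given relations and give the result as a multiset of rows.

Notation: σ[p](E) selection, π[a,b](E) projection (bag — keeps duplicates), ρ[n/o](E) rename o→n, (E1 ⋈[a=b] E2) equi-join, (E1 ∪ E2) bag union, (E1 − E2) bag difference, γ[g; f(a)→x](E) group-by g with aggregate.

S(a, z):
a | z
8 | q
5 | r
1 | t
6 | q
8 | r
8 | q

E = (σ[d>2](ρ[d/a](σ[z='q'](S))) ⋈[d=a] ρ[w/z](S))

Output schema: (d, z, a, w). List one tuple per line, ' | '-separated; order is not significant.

Stepwise |·|:
  S → 6
  σ[z='q'](S) → 3
  ρ[d/a](σ[z='q'](S)) → 3
  σ[d>2](ρ[d/a](σ[z='q'](S))) → 3
  S → 6
  ρ[w/z](S) → 6
  (σ[d>2](ρ[d/a](σ[z='q'](S))) ⋈[d=a] ρ[w/z](S)) → 7

== RESULT ==
d | z | a | w
6 | q | 6 | q
8 | q | 8 | q
8 | q | 8 | q
8 | q | 8 | q
8 | q | 8 | q
8 | q | 8 | r
8 | q | 8 | r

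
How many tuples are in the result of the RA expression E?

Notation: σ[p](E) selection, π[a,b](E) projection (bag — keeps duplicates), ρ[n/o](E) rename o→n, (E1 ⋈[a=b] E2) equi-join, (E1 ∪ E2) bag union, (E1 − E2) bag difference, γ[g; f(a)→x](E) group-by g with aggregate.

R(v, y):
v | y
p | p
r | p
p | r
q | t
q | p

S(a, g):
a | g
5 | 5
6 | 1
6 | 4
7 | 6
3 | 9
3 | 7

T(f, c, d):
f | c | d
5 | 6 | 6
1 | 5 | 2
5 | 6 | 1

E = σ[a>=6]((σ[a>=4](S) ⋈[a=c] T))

Subexpression sizes:
  S → 6
  σ[a>=4](S) → 4
  T → 3
  (σ[a>=4](S) ⋈[a=c] T) → 5
  σ[a>=6]((σ[a>=4](S) ⋈[a=c] T)) → 4

|E| = 4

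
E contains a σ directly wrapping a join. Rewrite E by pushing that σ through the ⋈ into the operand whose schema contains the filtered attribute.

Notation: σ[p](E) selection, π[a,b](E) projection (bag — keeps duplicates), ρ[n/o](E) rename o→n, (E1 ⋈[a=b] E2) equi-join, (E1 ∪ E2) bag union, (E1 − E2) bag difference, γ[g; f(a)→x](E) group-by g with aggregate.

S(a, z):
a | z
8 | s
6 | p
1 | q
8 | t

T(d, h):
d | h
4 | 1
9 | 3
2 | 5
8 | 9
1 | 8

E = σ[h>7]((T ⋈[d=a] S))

σ filters on h, owned by the left side.
E' = (σ[h>7](T) ⋈[d=a] S)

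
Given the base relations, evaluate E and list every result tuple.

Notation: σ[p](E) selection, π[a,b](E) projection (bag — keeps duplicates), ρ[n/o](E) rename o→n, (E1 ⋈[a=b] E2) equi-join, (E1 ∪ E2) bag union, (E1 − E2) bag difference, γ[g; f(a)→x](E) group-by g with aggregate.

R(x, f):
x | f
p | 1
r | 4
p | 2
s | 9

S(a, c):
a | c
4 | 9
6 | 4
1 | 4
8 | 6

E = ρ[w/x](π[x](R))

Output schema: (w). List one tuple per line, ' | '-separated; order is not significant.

Row counts bottom-up:
  R → 4
  π[x](R) → 4
  ρ[w/x](π[x](R)) → 4

== RESULT ==
w
p
p
r
s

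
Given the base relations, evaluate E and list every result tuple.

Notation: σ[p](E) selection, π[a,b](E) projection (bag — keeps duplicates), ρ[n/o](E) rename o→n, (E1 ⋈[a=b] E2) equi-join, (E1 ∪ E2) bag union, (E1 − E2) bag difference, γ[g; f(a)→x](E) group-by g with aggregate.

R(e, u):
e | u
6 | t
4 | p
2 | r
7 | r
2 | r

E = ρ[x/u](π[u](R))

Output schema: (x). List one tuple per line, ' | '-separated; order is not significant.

Stepwise |·|:
  R → 5
  π[u](R) → 5
  ρ[x/u](π[u](R)) → 5

== RESULT ==
x
p
r
r
r
t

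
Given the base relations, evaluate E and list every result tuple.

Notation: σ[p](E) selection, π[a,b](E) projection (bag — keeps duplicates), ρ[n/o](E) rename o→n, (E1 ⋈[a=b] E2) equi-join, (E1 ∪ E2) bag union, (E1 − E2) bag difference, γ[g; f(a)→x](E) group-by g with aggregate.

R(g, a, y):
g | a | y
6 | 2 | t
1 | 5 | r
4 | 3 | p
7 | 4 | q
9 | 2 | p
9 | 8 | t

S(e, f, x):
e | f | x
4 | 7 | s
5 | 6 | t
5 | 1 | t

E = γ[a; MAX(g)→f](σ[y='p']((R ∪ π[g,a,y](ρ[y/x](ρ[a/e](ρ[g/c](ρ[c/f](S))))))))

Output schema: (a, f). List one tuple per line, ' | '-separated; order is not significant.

Per-node cardinality:
  R → 6
  S → 3
  ρ[c/f](S) → 3
  ρ[g/c](ρ[c/f](S)) → 3
  ρ[a/e](ρ[g/c](ρ[c/f](S))) → 3
  ρ[y/x](ρ[a/e](ρ[g/c](ρ[c/f](S)))) → 3
  π[g,a,y](ρ[y/x](ρ[a/e](ρ[g/c](ρ[c/f](S))))) → 3
  (R ∪ π[g,a,y](ρ[y/x](ρ[a/e](ρ[g/c](ρ[c/f](S)))))) → 9
  σ[y='p']((R ∪ π[g,a,y](ρ[y/x](ρ[a/e](ρ[g/c](ρ[c/f](S))))))) → 2
  γ[a; MAX(g)→f](σ[y='p']((R ∪ π[g,a,y](ρ[y/x](ρ[a/e](ρ[g/c](ρ[c/f](S)))))))) → 2

== RESULT ==
a | f
2 | 9
3 | 4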